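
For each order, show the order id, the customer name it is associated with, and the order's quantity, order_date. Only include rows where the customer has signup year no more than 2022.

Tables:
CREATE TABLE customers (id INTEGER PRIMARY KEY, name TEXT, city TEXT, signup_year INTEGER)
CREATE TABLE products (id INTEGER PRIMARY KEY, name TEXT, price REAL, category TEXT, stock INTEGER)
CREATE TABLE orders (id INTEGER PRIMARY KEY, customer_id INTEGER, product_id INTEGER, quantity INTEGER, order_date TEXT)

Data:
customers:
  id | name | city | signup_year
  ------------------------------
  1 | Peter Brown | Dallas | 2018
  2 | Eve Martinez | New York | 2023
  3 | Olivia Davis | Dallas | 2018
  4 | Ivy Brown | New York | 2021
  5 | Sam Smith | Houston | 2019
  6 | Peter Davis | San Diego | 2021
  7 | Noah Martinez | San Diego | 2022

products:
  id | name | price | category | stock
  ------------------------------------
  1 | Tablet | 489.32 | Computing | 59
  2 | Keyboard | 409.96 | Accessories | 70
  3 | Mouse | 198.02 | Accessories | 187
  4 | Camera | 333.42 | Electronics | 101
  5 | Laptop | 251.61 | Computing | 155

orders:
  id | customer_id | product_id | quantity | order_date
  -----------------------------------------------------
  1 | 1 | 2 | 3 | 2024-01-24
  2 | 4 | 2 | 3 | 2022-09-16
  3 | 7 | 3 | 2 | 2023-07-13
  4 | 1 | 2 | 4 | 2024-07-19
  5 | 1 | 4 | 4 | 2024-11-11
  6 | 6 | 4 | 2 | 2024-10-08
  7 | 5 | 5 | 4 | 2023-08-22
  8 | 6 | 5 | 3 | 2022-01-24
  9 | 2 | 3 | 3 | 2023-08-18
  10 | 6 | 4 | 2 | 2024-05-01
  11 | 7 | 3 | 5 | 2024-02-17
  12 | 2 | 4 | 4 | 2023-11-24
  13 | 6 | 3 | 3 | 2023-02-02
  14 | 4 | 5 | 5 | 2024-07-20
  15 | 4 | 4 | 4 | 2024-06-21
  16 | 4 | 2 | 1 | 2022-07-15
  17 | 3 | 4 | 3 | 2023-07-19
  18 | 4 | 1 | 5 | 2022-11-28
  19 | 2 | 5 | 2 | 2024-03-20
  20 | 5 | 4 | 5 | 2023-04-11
SELECT c.id, p.name AS customer, c.quantity, c.order_date FROM orders c JOIN customers p ON c.customer_id = p.id WHERE p.signup_year <= 2022

Execution result:
id | customer | quantity | order_date
1 | Peter Brown | 3 | 2024-01-24
2 | Ivy Brown | 3 | 2022-09-16
3 | Noah Martinez | 2 | 2023-07-13
4 | Peter Brown | 4 | 2024-07-19
5 | Peter Brown | 4 | 2024-11-11
6 | Peter Davis | 2 | 2024-10-08
7 | Sam Smith | 4 | 2023-08-22
8 | Peter Davis | 3 | 2022-01-24
10 | Peter Davis | 2 | 2024-05-01
11 | Noah Martinez | 5 | 2024-02-17
13 | Peter Davis | 3 | 2023-02-02
14 | Ivy Brown | 5 | 2024-07-20
15 | Ivy Brown | 4 | 2024-06-21
16 | Ivy Brown | 1 | 2022-07-15
17 | Olivia Davis | 3 | 2023-07-19
18 | Ivy Brown | 5 | 2022-11-28
20 | Sam Smith | 5 | 2023-04-11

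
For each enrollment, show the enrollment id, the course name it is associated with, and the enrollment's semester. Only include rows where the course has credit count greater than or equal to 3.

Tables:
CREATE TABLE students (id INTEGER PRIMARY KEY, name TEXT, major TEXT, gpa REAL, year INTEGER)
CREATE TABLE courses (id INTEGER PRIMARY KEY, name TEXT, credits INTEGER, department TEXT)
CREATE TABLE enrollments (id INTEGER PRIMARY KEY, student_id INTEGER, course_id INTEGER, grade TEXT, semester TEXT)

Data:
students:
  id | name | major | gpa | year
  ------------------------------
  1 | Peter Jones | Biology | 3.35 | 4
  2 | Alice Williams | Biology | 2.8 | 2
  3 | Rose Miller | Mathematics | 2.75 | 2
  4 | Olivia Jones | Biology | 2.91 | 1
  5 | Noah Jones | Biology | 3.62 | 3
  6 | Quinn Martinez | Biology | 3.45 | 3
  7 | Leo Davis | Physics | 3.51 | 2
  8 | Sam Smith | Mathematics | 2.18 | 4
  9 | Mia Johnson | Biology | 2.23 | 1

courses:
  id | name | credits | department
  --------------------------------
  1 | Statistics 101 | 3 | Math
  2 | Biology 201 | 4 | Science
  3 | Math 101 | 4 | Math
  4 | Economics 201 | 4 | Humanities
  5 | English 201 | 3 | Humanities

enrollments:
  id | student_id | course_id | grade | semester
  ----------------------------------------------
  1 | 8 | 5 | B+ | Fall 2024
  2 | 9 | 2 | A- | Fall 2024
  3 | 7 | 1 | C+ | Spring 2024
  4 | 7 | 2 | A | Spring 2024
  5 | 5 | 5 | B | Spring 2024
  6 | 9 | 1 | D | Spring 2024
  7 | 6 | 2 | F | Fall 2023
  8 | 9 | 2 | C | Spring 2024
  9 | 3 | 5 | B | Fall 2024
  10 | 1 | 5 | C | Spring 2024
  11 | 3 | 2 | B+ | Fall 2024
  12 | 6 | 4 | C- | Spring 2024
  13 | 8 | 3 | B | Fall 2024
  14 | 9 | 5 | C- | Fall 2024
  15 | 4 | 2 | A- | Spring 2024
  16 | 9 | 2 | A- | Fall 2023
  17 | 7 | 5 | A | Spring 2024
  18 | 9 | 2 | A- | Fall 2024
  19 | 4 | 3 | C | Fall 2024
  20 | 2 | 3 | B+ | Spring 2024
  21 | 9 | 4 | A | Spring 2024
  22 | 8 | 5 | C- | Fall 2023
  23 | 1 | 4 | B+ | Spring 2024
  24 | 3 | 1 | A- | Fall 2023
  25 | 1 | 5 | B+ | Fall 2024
SELECT c.id, p.name AS course, c.semester FROM enrollments c JOIN courses p ON c.course_id = p.id WHERE p.credits >= 3

Execution result:
id | course | semester
1 | English 201 | Fall 2024
2 | Biology 201 | Fall 2024
3 | Statistics 101 | Spring 2024
4 | Biology 201 | Spring 2024
5 | English 201 | Spring 2024
6 | Statistics 101 | Spring 2024
7 | Biology 201 | Fall 2023
8 | Biology 201 | Spring 2024
9 | English 201 | Fall 2024
10 | English 201 | Spring 2024
11 | Biology 201 | Fall 2024
12 | Economics 201 | Spring 2024
13 | Math 101 | Fall 2024
14 | English 201 | Fall 2024
15 | Biology 201 | Spring 2024
16 | Biology 201 | Fall 2023
17 | English 201 | Spring 2024
18 | Biology 201 | Fall 2024
19 | Math 101 | Fall 2024
20 | Math 101 | Spring 2024
21 | Economics 201 | Spring 2024
22 | English 201 | Fall 2023
23 | Economics 201 | Spring 2024
24 | Statistics 101 | Fall 2023
25 | English 201 | Fall 2024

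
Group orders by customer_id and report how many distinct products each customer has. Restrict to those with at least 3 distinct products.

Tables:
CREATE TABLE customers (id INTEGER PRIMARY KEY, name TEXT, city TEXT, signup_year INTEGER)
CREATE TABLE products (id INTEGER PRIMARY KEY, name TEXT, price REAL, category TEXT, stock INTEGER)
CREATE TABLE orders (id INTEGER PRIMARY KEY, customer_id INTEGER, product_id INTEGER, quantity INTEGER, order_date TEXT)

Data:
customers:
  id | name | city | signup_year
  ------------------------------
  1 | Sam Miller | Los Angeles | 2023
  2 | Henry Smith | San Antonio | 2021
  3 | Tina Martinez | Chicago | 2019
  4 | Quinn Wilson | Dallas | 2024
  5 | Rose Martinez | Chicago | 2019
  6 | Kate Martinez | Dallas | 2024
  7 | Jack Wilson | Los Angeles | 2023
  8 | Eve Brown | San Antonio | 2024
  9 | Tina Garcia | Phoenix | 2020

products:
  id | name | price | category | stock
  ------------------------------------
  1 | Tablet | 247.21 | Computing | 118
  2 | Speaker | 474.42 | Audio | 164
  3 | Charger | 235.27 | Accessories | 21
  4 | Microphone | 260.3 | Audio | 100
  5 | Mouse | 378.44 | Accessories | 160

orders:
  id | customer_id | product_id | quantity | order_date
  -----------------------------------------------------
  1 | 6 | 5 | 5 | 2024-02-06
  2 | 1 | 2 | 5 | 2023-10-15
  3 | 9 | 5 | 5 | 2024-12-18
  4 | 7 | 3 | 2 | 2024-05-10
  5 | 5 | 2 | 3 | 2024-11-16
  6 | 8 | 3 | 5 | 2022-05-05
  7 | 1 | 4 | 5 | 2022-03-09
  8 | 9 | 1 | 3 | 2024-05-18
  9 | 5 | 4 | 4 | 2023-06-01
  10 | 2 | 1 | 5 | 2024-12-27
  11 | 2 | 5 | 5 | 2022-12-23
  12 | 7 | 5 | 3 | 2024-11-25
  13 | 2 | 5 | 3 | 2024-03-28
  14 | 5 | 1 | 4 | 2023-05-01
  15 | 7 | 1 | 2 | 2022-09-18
SELECT customer_id, COUNT(DISTINCT product_id) AS distinct_product_count FROM orders GROUP BY customer_id HAVING COUNT(DISTINCT product_id) >= 3

Execution result:
customer_id | distinct_product_count
5 | 3
7 | 3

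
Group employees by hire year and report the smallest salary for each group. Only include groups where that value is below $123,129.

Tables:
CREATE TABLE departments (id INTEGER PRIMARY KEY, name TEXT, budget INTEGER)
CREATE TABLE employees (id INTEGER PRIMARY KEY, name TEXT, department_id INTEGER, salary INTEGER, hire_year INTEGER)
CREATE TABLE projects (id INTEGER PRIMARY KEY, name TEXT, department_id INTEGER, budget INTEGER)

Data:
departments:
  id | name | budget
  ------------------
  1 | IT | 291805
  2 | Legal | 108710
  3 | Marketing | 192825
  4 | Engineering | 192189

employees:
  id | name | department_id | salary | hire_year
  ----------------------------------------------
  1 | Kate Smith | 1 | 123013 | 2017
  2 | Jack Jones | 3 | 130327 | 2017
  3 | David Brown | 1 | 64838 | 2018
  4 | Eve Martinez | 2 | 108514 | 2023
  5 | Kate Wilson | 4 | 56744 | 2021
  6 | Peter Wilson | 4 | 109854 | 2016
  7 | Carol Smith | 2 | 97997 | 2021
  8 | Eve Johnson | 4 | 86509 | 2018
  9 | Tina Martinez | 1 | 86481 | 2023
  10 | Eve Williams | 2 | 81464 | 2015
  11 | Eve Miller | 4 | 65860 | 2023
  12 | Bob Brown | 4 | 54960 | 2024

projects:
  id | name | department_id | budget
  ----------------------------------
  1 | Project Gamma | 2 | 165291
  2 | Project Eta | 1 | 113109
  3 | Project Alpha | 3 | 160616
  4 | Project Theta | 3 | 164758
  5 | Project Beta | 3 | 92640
SELECT hire_year, MIN(salary) AS min_salary FROM employees GROUP BY hire_year HAVING MIN(salary) < 123129

Execution result:
hire_year | min_salary
2015 | 81464
2016 | 109854
2017 | 123013
2018 | 64838
2021 | 56744
2023 | 65860
2024 | 54960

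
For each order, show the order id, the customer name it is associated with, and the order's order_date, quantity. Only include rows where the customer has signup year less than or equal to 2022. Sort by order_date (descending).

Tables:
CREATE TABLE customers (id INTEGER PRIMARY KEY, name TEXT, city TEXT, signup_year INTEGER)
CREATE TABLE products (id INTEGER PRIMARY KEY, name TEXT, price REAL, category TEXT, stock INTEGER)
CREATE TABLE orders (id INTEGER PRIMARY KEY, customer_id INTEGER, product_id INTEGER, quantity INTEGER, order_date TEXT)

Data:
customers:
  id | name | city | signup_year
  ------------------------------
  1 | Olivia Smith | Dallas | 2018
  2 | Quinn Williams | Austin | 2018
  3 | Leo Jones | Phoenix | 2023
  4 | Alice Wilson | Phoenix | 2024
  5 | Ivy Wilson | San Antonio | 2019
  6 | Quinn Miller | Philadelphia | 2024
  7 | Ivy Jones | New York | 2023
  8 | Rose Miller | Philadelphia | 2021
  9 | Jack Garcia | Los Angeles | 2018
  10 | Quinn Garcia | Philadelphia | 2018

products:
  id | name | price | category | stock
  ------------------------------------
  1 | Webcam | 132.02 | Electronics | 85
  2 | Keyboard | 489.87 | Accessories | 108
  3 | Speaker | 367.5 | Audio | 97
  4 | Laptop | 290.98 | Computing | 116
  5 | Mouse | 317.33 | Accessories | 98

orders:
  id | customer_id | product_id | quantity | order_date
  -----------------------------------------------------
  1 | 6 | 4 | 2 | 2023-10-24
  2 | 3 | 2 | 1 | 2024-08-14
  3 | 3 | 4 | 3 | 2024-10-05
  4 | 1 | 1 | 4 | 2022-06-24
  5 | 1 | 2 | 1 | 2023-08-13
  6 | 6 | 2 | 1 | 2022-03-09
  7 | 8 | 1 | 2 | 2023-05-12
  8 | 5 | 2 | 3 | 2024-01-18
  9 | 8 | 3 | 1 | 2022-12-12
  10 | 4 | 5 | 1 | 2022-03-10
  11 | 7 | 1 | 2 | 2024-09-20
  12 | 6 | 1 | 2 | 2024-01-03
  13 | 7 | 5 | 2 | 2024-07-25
SELECT c.id, p.name AS customer, c.order_date, c.quantity FROM orders c JOIN customers p ON c.customer_id = p.id WHERE p.signup_year <= 2022 ORDER BY c.order_date DESC

Execution result:
id | customer | order_date | quantity
8 | Ivy Wilson | 2024-01-18 | 3
5 | Olivia Smith | 2023-08-13 | 1
7 | Rose Miller | 2023-05-12 | 2
9 | Rose Miller | 2022-12-12 | 1
4 | Olivia Smith | 2022-06-24 | 4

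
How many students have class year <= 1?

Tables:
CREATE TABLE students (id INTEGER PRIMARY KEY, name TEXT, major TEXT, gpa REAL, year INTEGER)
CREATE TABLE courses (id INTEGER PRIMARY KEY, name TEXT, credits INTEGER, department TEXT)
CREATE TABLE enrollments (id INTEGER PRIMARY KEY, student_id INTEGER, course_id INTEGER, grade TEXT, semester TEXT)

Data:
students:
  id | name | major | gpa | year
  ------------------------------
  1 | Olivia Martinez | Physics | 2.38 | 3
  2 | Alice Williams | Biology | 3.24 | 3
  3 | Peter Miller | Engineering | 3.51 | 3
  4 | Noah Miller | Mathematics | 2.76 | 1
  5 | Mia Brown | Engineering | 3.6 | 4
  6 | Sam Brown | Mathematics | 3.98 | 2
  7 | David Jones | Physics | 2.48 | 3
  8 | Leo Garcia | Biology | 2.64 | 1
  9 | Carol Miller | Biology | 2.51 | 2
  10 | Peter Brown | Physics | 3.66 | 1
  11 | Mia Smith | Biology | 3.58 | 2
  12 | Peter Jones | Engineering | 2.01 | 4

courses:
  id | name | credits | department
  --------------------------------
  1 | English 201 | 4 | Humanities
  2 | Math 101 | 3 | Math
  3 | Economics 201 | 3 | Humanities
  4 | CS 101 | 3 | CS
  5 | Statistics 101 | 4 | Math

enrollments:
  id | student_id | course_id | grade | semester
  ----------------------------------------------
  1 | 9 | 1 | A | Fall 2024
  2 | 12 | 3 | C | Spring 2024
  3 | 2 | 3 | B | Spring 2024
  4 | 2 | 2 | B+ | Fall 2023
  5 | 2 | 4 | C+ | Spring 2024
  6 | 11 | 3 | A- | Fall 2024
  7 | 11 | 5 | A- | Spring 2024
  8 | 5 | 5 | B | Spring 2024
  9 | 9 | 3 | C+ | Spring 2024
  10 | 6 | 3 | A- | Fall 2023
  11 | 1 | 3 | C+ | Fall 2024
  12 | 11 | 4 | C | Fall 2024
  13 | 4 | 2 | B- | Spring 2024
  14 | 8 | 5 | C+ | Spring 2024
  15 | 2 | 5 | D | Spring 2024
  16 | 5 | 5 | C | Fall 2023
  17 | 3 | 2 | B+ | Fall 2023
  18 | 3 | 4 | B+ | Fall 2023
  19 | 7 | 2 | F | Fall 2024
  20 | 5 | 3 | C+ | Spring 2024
SELECT COUNT(*) FROM students WHERE year <= 1

Execution result:
3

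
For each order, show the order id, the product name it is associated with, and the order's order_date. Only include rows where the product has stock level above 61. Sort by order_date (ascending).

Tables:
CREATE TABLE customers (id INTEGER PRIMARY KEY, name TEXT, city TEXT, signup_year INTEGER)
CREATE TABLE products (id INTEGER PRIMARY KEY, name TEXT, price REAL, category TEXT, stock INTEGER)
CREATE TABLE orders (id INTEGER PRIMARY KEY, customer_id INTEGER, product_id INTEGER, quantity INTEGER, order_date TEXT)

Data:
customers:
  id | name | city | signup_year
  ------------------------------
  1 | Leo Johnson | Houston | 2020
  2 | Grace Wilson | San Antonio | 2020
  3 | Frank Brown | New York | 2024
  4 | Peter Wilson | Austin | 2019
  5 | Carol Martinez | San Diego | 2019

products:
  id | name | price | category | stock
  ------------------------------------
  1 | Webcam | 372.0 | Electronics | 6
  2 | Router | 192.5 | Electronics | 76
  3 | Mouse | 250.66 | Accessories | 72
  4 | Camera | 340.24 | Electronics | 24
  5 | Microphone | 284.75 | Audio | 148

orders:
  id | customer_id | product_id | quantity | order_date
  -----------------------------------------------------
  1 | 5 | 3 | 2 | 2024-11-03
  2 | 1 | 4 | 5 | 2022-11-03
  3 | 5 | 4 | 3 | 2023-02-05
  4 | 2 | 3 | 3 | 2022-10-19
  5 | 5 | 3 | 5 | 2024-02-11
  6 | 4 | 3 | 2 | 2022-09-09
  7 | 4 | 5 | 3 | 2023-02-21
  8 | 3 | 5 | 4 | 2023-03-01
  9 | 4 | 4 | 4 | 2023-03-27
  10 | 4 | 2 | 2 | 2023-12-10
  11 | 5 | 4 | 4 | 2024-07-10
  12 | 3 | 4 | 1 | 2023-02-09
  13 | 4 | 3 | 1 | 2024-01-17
SELECT c.id, p.name AS product, c.order_date FROM orders c JOIN products p ON c.product_id = p.id WHERE p.stock > 61 ORDER BY c.order_date ASC

Execution result:
id | product | order_date
6 | Mouse | 2022-09-09
4 | Mouse | 2022-10-19
7 | Microphone | 2023-02-21
8 | Microphone | 2023-03-01
10 | Router | 2023-12-10
13 | Mouse | 2024-01-17
5 | Mouse | 2024-02-11
1 | Mouse | 2024-11-03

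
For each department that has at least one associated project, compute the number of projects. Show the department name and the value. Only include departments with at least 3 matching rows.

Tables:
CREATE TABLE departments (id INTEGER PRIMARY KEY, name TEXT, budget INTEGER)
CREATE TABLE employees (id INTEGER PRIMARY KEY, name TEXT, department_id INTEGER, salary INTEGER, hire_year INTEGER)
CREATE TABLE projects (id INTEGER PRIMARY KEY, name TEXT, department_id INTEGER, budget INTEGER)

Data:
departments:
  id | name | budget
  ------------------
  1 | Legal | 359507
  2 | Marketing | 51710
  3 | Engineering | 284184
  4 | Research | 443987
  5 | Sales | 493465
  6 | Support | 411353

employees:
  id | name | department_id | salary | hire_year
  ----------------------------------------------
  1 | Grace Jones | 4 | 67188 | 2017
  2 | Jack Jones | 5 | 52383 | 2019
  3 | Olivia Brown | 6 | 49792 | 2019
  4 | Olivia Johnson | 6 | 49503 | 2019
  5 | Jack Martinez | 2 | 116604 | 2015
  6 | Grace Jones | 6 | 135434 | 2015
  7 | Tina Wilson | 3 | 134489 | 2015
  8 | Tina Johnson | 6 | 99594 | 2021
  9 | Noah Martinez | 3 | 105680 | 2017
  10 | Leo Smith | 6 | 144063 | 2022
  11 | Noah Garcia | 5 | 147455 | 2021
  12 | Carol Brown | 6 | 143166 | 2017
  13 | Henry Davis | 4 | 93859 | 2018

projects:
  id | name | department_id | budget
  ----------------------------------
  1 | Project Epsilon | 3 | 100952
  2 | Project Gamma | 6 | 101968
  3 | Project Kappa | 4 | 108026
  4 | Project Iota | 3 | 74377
SELECT p.name, COUNT(*) AS n FROM projects c JOIN departments p ON c.department_id = p.id GROUP BY p.id, p.name HAVING COUNT(*) >= 3

Execution result:
(no rows)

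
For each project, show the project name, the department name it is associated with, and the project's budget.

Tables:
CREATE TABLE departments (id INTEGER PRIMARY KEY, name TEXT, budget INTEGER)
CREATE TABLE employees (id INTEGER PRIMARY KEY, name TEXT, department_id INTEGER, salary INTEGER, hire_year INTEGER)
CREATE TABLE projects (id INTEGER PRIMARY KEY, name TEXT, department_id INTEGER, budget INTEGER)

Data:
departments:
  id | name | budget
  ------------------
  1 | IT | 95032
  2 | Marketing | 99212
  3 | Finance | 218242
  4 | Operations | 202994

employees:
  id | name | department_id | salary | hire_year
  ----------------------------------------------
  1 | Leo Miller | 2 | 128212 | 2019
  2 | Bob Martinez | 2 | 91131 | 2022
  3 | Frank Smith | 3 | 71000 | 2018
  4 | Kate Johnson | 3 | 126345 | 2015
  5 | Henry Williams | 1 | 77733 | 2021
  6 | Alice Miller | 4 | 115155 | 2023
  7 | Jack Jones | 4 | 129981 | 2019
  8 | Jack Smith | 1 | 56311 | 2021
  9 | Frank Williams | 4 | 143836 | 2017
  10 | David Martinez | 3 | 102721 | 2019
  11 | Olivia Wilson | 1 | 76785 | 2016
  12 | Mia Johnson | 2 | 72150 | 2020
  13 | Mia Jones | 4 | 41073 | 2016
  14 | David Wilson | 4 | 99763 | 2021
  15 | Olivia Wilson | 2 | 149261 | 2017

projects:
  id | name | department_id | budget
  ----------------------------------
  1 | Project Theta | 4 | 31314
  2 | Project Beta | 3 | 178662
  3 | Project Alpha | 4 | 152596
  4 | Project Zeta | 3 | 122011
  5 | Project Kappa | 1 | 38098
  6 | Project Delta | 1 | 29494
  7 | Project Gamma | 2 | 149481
SELECT c.name, p.name AS department, c.budget FROM projects c JOIN departments p ON c.department_id = p.id

Execution result:
name | department | budget
Project Theta | Operations | 31314
Project Beta | Finance | 178662
Project Alpha | Operations | 152596
Project Zeta | Finance | 122011
Project Kappa | IT | 38098
Project Delta | IT | 29494
Project Gamma | Marketing | 149481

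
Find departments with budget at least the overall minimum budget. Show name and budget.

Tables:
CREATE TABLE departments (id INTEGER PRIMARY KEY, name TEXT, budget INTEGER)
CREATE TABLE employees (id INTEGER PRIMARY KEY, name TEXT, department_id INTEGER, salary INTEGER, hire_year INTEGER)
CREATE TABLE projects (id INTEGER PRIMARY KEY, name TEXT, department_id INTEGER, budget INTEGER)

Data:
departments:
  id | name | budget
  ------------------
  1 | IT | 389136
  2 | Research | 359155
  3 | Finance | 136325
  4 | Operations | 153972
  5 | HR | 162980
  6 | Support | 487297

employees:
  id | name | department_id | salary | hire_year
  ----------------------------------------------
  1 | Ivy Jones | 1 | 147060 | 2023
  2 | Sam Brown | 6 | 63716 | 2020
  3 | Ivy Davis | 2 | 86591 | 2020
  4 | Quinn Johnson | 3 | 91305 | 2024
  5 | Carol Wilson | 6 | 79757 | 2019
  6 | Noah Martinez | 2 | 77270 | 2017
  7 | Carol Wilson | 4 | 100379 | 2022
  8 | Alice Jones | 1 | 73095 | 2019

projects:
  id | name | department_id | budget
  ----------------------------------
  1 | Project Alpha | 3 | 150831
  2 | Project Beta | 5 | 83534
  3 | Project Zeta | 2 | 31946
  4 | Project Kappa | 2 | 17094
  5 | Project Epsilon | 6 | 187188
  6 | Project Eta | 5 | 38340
SELECT name, budget FROM departments WHERE budget >= (SELECT MIN(budget) FROM departments)

Execution result:
name | budget
IT | 389136
Research | 359155
Finance | 136325
Operations | 153972
HR | 162980
Support | 487297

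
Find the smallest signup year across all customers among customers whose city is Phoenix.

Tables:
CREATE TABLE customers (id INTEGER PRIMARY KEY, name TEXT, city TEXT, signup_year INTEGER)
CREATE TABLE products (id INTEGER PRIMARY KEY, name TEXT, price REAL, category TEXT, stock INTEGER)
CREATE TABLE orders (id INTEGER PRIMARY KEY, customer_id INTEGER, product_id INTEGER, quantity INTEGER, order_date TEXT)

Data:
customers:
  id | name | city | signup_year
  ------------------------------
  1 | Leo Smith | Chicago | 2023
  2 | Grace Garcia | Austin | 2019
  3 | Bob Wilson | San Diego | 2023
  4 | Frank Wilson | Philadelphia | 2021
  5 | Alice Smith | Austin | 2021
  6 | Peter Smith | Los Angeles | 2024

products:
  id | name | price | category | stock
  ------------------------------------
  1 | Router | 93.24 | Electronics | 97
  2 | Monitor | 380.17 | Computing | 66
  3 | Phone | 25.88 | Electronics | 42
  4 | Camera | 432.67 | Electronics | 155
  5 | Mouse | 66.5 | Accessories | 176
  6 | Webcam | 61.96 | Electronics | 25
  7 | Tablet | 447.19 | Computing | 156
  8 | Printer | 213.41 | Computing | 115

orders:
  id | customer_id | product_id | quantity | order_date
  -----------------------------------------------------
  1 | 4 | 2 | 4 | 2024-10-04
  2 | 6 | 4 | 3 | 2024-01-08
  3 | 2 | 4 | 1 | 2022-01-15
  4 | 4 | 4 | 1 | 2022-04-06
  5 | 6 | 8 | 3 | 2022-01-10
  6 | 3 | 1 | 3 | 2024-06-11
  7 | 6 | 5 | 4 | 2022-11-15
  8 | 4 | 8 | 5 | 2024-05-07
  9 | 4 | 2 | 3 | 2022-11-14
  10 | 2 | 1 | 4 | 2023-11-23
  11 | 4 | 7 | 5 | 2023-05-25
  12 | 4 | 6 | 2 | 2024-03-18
SELECT MIN(signup_year) FROM customers WHERE city = 'Phoenix'

Execution result:
NULL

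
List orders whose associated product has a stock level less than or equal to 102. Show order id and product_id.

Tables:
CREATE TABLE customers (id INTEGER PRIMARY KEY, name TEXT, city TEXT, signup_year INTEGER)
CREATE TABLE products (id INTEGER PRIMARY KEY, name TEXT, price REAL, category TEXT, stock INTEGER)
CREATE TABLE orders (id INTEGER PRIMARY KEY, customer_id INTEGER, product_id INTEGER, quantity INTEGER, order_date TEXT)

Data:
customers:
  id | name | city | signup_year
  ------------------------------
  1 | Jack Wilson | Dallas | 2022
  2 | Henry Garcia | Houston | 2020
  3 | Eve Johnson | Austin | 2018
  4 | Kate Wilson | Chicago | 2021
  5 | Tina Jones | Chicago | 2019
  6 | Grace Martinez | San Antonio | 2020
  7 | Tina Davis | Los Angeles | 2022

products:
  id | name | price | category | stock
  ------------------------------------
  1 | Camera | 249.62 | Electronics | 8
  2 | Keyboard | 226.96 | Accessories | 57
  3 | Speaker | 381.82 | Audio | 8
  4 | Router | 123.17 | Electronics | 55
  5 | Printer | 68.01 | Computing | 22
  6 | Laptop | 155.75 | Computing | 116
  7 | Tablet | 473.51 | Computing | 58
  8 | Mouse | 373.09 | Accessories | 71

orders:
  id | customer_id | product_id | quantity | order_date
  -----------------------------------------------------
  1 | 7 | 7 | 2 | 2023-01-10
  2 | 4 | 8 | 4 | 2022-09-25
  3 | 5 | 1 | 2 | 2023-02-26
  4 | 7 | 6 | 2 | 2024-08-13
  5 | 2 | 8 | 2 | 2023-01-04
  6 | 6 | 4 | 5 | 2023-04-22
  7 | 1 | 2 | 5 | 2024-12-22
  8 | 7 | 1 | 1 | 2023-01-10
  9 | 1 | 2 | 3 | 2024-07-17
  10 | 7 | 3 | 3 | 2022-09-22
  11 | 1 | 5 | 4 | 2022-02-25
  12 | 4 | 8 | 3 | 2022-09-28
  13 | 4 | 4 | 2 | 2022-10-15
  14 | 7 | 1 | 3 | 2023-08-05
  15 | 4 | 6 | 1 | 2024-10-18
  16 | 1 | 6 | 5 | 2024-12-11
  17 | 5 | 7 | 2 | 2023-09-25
SELECT id, product_id FROM orders WHERE product_id IN (SELECT id FROM products WHERE stock <= 102)

Execution result:
id | product_id
1 | 7
2 | 8
3 | 1
5 | 8
6 | 4
7 | 2
8 | 1
9 | 2
10 | 3
11 | 5
12 | 8
13 | 4
14 | 1
17 | 7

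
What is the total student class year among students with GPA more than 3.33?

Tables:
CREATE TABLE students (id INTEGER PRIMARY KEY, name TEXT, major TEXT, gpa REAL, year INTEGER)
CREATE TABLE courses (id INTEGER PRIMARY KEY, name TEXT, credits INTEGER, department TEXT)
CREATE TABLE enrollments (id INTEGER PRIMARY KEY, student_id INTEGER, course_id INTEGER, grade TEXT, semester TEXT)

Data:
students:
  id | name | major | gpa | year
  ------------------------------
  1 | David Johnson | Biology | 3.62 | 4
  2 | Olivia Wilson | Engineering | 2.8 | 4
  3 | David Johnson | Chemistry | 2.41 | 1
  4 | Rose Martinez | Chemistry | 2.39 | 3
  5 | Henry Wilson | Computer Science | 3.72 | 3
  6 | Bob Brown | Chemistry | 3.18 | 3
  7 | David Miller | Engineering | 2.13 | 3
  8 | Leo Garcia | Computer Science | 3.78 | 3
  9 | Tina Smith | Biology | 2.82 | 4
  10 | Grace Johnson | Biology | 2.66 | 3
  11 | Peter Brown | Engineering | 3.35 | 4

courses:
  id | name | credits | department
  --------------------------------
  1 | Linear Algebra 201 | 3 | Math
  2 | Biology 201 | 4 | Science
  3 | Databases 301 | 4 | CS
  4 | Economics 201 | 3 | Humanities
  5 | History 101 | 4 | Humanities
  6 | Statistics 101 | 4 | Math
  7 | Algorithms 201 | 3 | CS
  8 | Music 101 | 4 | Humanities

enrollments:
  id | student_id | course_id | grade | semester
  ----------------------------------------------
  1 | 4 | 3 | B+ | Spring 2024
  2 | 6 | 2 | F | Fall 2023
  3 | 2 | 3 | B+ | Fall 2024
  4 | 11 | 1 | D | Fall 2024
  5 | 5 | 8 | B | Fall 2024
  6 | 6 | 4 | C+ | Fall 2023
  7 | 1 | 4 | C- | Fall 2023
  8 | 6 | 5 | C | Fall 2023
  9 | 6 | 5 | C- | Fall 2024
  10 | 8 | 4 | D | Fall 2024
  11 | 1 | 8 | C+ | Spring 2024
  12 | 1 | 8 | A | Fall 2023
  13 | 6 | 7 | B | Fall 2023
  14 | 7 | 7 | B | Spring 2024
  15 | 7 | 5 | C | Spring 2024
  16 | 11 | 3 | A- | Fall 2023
SELECT SUM(year) FROM students WHERE gpa > 3.33

Execution result:
14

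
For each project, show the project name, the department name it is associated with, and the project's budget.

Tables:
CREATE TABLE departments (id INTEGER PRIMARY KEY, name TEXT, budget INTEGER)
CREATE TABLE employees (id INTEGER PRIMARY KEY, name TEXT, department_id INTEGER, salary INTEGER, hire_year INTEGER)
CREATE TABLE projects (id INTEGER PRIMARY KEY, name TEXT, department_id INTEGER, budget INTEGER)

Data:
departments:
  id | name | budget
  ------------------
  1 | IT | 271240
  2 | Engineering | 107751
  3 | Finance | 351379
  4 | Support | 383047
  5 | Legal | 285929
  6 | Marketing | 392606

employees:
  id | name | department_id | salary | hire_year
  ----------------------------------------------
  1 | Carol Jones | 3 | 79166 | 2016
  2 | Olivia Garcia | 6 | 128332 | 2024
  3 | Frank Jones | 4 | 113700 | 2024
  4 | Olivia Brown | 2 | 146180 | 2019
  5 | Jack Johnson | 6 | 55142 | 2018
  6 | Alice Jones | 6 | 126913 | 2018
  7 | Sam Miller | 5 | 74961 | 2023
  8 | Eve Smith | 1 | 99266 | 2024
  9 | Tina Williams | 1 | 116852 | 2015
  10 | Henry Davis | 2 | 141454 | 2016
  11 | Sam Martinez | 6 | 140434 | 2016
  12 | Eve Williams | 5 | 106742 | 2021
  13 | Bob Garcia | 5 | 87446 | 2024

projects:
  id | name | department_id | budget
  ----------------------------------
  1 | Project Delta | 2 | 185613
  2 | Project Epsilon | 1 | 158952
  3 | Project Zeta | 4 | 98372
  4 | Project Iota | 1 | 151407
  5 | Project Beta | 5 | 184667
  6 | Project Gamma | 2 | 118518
SELECT c.name, p.name AS department, c.budget FROM projects c JOIN departments p ON c.department_id = p.id

Execution result:
name | department | budget
Project Delta | Engineering | 185613
Project Epsilon | IT | 158952
Project Zeta | Support | 98372
Project Iota | IT | 151407
Project Beta | Legal | 184667
Project Gamma | Engineering | 118518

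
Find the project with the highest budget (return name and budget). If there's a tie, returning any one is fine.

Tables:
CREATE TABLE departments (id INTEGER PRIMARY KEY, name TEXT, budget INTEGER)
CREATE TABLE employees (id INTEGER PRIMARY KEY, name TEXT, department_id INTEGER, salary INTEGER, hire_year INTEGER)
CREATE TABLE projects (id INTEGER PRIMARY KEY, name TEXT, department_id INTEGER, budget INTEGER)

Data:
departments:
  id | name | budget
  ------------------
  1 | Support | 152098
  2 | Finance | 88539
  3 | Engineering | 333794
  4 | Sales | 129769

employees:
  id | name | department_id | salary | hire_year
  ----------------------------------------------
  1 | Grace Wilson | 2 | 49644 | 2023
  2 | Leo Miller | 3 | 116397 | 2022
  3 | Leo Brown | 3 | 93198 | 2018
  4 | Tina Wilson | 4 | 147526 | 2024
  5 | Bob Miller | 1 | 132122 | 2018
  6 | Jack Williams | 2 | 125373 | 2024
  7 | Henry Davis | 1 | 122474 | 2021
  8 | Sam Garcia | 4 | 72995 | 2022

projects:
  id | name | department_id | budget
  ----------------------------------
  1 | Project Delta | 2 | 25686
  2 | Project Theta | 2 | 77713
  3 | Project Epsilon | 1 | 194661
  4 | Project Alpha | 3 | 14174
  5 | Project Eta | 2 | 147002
SELECT name, budget FROM projects ORDER BY budget DESC LIMIT 1

Execution result:
name | budget
Project Epsilon | 194661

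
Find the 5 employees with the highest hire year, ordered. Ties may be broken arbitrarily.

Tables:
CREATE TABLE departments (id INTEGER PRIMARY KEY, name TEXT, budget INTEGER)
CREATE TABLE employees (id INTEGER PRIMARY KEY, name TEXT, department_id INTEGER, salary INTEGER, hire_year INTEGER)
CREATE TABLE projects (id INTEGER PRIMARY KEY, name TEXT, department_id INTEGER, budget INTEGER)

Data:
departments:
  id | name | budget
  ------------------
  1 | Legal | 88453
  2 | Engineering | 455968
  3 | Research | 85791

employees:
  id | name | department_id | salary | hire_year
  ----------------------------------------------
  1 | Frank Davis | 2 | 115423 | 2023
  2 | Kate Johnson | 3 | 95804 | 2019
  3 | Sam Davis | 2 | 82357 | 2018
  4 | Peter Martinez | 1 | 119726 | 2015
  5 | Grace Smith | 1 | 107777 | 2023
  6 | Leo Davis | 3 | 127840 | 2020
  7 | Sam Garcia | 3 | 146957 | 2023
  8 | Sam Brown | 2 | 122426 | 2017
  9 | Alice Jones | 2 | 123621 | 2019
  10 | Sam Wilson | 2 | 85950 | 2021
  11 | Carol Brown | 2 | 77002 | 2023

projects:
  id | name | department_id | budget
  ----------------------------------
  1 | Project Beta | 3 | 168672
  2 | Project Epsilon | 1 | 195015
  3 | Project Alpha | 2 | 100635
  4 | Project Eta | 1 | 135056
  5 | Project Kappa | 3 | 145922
SELECT name, hire_year FROM employees ORDER BY hire_year DESC LIMIT 5

Execution result:
name | hire_year
Frank Davis | 2023
Grace Smith | 2023
Sam Garcia | 2023
Carol Brown | 2023
Sam Wilson | 2021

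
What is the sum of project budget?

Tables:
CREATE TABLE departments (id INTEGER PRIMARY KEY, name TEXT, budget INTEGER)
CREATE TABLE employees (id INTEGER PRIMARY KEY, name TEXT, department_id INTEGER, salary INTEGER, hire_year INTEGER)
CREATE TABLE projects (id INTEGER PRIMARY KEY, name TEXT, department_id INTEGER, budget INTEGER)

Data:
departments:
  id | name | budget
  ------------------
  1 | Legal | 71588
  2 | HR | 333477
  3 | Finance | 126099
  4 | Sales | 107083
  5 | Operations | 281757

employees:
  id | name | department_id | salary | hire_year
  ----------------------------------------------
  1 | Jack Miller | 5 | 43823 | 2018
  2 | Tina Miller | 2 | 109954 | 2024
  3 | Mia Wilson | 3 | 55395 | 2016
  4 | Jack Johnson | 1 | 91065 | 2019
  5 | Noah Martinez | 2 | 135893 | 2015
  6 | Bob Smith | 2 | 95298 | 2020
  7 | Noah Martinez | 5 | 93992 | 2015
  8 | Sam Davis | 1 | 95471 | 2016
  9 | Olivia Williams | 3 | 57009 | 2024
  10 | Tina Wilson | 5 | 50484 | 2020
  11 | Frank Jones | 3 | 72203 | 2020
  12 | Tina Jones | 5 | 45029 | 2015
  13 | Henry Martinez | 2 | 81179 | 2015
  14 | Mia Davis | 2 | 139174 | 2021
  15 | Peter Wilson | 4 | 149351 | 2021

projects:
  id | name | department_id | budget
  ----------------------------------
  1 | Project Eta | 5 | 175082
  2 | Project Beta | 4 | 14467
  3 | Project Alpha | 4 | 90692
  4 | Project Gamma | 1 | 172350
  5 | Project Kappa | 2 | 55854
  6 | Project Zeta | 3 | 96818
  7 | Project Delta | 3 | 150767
SELECT SUM(budget) FROM projects

Execution result:
756030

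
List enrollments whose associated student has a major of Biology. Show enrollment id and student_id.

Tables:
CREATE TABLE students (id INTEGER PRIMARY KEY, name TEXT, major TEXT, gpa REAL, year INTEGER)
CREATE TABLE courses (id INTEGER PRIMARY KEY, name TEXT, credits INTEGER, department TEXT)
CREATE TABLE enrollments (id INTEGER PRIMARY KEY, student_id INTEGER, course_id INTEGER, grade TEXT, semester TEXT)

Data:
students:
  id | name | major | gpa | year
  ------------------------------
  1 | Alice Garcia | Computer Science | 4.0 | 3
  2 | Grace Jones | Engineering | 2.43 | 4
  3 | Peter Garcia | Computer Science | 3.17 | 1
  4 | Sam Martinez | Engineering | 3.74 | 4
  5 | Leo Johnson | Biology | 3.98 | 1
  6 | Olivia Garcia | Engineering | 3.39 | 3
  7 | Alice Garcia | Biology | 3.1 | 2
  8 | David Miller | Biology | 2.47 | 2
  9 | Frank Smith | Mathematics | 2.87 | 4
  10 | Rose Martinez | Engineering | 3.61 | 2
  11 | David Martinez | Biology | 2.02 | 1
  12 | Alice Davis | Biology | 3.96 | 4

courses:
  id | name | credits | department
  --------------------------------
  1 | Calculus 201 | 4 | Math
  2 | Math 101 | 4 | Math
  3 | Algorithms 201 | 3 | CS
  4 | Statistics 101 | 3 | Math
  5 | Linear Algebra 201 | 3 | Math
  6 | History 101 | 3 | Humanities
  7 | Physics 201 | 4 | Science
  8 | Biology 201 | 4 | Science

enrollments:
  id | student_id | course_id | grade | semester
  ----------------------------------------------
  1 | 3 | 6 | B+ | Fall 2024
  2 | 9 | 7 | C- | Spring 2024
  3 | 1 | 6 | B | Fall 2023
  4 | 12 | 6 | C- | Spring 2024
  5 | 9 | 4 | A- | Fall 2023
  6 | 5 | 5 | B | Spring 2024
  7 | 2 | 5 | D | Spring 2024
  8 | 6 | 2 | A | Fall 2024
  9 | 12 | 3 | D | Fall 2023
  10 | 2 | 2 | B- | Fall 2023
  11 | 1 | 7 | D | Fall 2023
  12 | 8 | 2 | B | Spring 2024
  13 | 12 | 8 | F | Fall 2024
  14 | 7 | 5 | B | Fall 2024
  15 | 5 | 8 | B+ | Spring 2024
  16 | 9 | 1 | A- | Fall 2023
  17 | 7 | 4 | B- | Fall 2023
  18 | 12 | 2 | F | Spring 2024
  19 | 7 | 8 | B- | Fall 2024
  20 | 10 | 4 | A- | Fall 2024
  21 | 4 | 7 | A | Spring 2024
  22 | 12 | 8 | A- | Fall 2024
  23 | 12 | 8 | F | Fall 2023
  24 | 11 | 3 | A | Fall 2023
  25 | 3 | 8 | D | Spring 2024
SELECT id, student_id FROM enrollments WHERE student_id IN (SELECT id FROM students WHERE major = 'Biology')

Execution result:
id | student_id
4 | 12
6 | 5
9 | 12
12 | 8
13 | 12
14 | 7
15 | 5
17 | 7
18 | 12
19 | 7
22 | 12
23 | 12
24 | 11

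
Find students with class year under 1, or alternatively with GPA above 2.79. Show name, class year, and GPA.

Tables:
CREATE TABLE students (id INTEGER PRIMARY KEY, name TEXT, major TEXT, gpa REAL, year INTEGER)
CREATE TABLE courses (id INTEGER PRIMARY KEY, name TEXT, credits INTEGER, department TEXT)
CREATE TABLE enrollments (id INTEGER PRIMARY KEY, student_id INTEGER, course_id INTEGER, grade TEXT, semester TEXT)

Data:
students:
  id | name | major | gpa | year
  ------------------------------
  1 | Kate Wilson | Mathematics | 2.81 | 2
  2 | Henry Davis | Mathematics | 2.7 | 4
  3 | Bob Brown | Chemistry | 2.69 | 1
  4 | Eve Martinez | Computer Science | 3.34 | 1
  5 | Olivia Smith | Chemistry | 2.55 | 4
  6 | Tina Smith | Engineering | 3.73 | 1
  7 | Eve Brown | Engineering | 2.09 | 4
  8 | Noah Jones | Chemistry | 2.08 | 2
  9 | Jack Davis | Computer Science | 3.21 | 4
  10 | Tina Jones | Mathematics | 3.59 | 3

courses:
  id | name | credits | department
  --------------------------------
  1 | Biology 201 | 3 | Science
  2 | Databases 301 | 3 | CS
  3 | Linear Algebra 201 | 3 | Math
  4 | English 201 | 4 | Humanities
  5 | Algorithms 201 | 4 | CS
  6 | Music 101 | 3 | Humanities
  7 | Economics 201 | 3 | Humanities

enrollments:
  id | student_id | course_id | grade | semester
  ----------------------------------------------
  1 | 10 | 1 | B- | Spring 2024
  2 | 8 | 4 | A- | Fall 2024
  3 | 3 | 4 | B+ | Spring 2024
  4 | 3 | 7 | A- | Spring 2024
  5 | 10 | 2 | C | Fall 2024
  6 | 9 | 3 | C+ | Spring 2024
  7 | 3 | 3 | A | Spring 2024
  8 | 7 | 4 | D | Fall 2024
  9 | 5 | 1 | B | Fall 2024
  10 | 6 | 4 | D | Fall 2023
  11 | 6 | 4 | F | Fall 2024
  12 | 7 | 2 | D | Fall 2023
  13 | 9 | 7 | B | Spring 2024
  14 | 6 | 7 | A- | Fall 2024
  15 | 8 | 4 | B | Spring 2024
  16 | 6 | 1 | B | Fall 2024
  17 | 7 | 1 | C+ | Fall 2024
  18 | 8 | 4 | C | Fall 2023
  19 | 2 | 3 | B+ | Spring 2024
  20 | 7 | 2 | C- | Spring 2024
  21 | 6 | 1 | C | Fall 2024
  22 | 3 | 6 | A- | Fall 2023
SELECT name, year, gpa FROM students WHERE year < 1 OR gpa > 2.79

Execution result:
name | year | gpa
Kate Wilson | 2 | 2.81
Eve Martinez | 1 | 3.34
Tina Smith | 1 | 3.73
Jack Davis | 4 | 3.21
Tina Jones | 3 | 3.59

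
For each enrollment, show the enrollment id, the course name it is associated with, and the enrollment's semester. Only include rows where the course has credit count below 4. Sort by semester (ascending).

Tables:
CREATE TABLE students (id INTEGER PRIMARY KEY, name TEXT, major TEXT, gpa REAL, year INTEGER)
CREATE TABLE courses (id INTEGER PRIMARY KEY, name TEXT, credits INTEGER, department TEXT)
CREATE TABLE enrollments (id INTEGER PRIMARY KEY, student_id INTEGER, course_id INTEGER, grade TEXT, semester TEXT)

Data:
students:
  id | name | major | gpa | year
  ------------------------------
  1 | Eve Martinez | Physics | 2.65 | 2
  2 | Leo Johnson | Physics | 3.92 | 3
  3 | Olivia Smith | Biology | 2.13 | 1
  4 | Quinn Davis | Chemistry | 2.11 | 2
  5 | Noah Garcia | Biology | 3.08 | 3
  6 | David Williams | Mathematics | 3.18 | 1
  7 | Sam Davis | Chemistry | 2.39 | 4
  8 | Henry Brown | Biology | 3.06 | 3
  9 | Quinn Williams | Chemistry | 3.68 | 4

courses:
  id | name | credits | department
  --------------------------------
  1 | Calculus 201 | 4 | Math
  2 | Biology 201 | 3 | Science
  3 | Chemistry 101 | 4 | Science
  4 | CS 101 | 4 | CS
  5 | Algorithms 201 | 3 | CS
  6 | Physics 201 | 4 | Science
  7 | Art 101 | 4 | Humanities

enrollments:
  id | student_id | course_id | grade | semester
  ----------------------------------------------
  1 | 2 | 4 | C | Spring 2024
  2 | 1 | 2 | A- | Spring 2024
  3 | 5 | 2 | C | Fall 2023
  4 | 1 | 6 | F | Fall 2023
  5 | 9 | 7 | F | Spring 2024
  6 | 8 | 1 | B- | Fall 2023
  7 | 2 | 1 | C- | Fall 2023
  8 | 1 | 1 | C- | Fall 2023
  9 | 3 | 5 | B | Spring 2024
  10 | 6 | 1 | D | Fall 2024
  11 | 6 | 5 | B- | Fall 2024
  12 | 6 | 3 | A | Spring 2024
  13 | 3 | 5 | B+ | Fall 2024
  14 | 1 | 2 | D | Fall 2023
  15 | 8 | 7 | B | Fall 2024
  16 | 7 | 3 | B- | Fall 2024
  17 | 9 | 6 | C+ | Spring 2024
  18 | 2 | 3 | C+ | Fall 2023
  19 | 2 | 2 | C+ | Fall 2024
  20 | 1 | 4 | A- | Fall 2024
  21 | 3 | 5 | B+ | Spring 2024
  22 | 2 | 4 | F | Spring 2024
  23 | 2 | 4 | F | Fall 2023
SELECT c.id, p.name AS course, c.semester FROM enrollments c JOIN courses p ON c.course_id = p.id WHERE p.credits < 4 ORDER BY c.semester ASC

Execution result:
id | course | semester
3 | Biology 201 | Fall 2023
14 | Biology 201 | Fall 2023
11 | Algorithms 201 | Fall 2024
13 | Algorithms 201 | Fall 2024
19 | Biology 201 | Fall 2024
2 | Biology 201 | Spring 2024
9 | Algorithms 201 | Spring 2024
21 | Algorithms 201 | Spring 2024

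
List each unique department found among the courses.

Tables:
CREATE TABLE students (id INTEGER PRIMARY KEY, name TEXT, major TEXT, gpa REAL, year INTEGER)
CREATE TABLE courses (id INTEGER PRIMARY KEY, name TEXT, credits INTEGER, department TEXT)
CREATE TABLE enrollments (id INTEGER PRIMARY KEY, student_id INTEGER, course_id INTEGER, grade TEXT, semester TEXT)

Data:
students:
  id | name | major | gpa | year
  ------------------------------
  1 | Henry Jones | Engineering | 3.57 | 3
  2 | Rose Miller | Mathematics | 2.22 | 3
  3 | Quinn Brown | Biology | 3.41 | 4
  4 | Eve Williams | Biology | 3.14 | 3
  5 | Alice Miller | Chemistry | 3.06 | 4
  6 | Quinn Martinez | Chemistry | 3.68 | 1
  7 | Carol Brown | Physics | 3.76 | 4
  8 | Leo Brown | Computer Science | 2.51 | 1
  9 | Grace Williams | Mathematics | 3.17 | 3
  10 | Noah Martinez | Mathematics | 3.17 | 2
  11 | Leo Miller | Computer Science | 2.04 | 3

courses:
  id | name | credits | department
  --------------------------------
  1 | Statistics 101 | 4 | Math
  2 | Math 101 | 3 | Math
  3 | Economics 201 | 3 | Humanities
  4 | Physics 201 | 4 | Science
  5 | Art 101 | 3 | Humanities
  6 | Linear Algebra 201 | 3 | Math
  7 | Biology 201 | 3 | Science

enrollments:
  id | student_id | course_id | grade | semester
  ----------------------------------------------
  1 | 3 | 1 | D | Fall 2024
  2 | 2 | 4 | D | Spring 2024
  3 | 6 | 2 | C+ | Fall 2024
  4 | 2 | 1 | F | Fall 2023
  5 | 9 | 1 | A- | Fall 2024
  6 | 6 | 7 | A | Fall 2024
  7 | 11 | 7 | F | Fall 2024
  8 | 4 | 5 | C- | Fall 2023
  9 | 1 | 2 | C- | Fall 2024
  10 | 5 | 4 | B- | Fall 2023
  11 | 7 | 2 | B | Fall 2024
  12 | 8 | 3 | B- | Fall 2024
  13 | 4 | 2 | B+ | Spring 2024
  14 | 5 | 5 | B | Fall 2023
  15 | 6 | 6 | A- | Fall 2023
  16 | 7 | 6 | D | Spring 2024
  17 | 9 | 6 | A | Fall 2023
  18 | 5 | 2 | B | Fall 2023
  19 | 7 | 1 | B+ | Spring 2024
SELECT DISTINCT department FROM courses

Execution result:
department
Math
Humanities
Science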